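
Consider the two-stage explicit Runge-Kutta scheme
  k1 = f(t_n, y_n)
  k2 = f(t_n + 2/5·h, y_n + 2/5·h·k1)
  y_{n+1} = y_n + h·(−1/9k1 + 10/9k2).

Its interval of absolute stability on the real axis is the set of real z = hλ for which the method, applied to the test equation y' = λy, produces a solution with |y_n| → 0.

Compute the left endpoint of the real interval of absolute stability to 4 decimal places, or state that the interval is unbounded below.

z* = -2.2500.

Test eqn y'=λy, z=hλ:
  k1=λy_n ⇒ h·k1=z·y_n;  k2=λ(1+2/5z)y_n ⇒ h·k2=z(1+2/5z)y_n
  y_{n+1}/y_n = 1 − 1/9z + 10/9z(1+2/5z) = 1 + z + 4/9z²
  so R(z) = 1 + z + 4/9z².

Need |R(x)|<1, x<0.
x=-1.62: |R|=0.5464
R=1: x+4/9x²=0 ⇒ x=−9/4=-2.2500; min R=1−1/(4·4/9)=0.4375>−1
Confirm numerically:
  x=-1.687: |R|=0.57788 <1
  x=-1.531: |R|=0.51076 <1
  x=-1.458: |R|=0.48678 <1
  x=-2.768: |R|=1.63726 >1
  x=-2.698: |R|=1.53720 >1
  x=-2.546: |R|=1.33494 >1
Stable set (-2.2500, 0).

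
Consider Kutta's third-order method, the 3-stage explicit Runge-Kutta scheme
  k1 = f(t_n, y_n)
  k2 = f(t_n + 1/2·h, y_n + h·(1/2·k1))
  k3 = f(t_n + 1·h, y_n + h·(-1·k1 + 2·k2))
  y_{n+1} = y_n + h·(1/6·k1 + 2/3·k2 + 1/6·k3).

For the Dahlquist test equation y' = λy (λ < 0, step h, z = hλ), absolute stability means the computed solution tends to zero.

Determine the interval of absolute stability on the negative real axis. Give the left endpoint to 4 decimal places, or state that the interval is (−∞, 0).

z∈(-2.5127,0).

With y'=λy (z=hλ):
  order 3, 3-stage ⇒ R(z)=1+z+z^2/2+z^3/6
  (e.g. R(-1.34)=0.15678, |R|=0.15678)

Need |R(x)|<1, x<0.
x=-1.34: |R|=0.1568
|R(-1.49)|=0.0687 |R(-1.11)|=0.2781 |R(-0.85)|=0.4089
Bisect:
  x_lo=-3.0882 |R|=2.2283  x_hi=-0.1815 |R|=0.8340
  mid=-1.63482 |R|=0.02671 →hi
  mid=-2.36150 |R|=0.76805 →hi
  mid=-2.72484 |R|=1.38434 →lo
  mid=-2.54317 |R|=1.05073 →lo
  mid=-2.45234 |R|=0.90340 →hi
  mid=-2.49775 |R|=0.97552 →hi
  mid=-2.52046 |R|=1.01273 →lo
  mid=-2.50911 |R|=0.99403 →hi
  mid=-2.51479 |R|=1.00336 →lo
  mid=-2.51195 |R|=0.99869 →hi
  ...
  [-2.51283,-2.51266] ⇒ x*=-2.5127
Interval (-2.5127, 0).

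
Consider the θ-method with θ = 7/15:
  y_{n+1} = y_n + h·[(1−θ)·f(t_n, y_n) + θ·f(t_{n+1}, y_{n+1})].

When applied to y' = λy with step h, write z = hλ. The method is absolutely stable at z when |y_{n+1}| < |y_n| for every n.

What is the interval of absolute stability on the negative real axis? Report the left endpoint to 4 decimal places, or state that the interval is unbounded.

Test eqn y'=λy, z=hλ:
  y_{n+1} = y_n + z·[8/15·y_n + 7/15·y_{n+1}] ⇒ (1 − 7/15z)y_{n+1} = (1 + 8/15z)y_n
  Hence R(z) = (1 + 8/15z)/(1 − 7/15z).

Boundary: |R(x)|=1, x<0.
x=-0.44: |R|=0.6350
R=−1: 1+8/15x = −1+7/15x ⇒ -1/15x=2 ⇒ x=2/(-1/15)=-30.0000
Confirm numerically:
  x=-19.246: |R|=0.92817 <1
  x=-15.031: |R|=0.87548 <1
  x=-14.927: |R|=0.87385 <1
  x=-30.369: |R|=1.00162 >1
  x=-30.345: |R|=1.00152 >1
So |R|<1 on (-30.0000, 0).

(-30.0000, 0).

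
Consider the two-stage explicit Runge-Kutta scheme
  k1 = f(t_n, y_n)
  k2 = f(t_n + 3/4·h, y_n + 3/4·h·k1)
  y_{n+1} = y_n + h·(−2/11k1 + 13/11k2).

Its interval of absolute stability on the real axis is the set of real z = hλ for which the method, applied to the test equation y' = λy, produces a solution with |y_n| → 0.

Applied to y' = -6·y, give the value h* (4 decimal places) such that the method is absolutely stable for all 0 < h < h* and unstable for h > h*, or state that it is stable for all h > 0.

Set f=λy, z=hλ:
  k1=λy_n ⇒ h·k1=z·y_n;  k2=λ(1+3/4z)y_n ⇒ h·k2=z(1+3/4z)y_n
  y_{n+1}/y_n = 1 − 2/11z + 13/11z(1+3/4z) = 1 + z + 39/44z²
  Hence R(z) = 1 + z + 39/44z².

Boundary: |R(x)|=1, x<0.
x=-1: |R|=0.8864
R=1: x+39/44x²=0 ⇒ x=−44/39=-1.1282; min R=1−1/(4·39/44)=0.7179>−1
Confirm numerically:
  x=-0.727: |R|=0.74147 <1
  x=-0.646: |R|=0.72389 <1
  x=-0.642: |R|=0.72333 <1
  x=-0.530: |R|=0.71898 <1
  x=-1.501: |R|=1.49598 >1
  x=-1.385: |R|=1.31524 >1
  x=-1.220: |R|=1.09926 >1
So |R|<1 on (-1.1282, 0).

(-1.1282,0); λ=-6 ⇒ h* = (44/39)/6 = 0.1880.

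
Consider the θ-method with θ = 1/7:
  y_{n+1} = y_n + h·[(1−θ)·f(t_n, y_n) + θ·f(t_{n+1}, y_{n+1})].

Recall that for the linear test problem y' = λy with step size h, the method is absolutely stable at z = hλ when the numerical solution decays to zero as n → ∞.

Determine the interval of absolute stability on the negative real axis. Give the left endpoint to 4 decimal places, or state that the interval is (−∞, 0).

Set f=λy, z=hλ:
  y_{n+1} = y_n + z·[6/7·y_n + 1/7·y_{n+1}] ⇒ (1 − 1/7z)y_{n+1} = (1 + 6/7z)y_n
  so R(z) = (1 + 6/7z)/(1 − 1/7z).

Solve |R(x)|<1 on ℝ⁻.
x=-1.05: |R|=0.0870
R=−1: 1+6/7x = −1+1/7x ⇒ -5/7x=2 ⇒ x=2/(-5/7)=-2.8000
Confirm numerically:
  x=-2.504: |R|=0.84428 <1
  x=-2.297: |R|=0.72948 <1
  x=-1.819: |R|=0.44381 <1
  x=-1.611: |R|=0.30960 <1
  x=-3.257: |R|=1.22277 >1
  x=-2.854: |R|=1.02740 >1
  x=-2.835: |R|=1.01779 >1
Stable set (-2.8000, 0).

z∈(-2.8000,0).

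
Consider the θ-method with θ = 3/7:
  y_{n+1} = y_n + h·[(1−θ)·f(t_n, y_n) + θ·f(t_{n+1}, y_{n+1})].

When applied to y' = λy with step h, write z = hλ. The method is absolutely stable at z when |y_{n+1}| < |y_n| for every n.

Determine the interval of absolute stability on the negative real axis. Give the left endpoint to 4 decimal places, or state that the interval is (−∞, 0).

On y'=λy, z=hλ:
  y_{n+1} = y_n + z·[4/7·y_n + 3/7·y_{n+1}] ⇒ (1 − 3/7z)y_{n+1} = (1 + 4/7z)y_n
  so R(z) = (1 + 4/7z)/(1 − 3/7z).

Need |R(x)|<1, x<0.
x=-0.91: |R|=0.3453
R=−1: 1+4/7x = −1+3/7x ⇒ -1/7x=2 ⇒ x=2/(-1/7)=-14.0000
Confirm numerically:
  x=-12.675: |R|=0.97057 <1
  x=-11.274: |R|=0.93322 <1
  x=-9.147: |R|=0.85909 <1
  x=-7.195: |R|=0.76194 <1
  x=-14.565: |R|=1.01115 >1
  x=-14.249: |R|=1.00501 >1
  x=-14.220: |R|=1.00443 >1
Interval (-14.0000, 0).

(-14.0000, 0).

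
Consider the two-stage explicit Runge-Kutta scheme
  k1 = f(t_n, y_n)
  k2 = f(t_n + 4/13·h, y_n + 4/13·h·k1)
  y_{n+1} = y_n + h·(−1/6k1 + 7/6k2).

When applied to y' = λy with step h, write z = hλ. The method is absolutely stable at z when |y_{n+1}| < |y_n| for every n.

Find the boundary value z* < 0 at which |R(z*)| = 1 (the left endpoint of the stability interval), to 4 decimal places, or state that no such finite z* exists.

z* = -2.7857.

Set f=λy, z=hλ:
  k1=λy_n ⇒ h·k1=z·y_n;  k2=λ(1+4/13z)y_n ⇒ h·k2=z(1+4/13z)y_n
  y_{n+1}/y_n = 1 − 1/6z + 7/6z(1+4/13z) = 1 + z + 14/39z²
  R(z) = 1 + z + 14/39z².

Boundary: |R(x)|=1, x<0.
x=-1.44: |R|=0.3044
R=1: x+14/39x²=0 ⇒ x=−39/14=-2.7857; min R=1−1/(4·14/39)=0.3036>−1
Confirm numerically:
  x=-2.113: |R|=0.48974 <1
  x=-1.819: |R|=0.36876 <1
  x=-1.681: |R|=0.33338 <1
  x=-3.338: |R|=1.66178 >1
  x=-3.334: |R|=1.65620 >1
Stable set (-2.7857, 0).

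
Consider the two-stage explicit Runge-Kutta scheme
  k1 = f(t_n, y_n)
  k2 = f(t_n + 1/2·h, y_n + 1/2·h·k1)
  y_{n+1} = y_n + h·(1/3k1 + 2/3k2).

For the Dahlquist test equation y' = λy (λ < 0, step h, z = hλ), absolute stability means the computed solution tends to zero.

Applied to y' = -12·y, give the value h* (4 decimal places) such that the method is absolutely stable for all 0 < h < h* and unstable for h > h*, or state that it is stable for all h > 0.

With y'=λy (z=hλ):
  k1=λy_n ⇒ h·k1=z·y_n;  k2=λ(1+1/2z)y_n ⇒ h·k2=z(1+1/2z)y_n
  y_{n+1}/y_n = 1 + 1/3z + 2/3z(1+1/2z) = 1 + z + 1/3z²
  so R(z) = 1 + z + 1/3z².

Boundary: |R(x)|=1, x<0.
x=-1.28: |R|=0.2661
R=1: x+1/3x²=0 ⇒ x=−3=-3.0000; min R=1−1/(4·1/3)=0.2500>−1
Confirm numerically:
  x=-2.864: |R|=0.87017 <1
  x=-2.678: |R|=0.71256 <1
  x=-2.558: |R|=0.62312 <1
  x=-2.156: |R|=0.39345 <1
  x=-3.552: |R|=1.65357 >1
  x=-3.084: |R|=1.08635 >1
Interval (-3.0000, 0).

(-3.0000,0); λ=-12 ⇒ h* = (3)/12 = 0.2500.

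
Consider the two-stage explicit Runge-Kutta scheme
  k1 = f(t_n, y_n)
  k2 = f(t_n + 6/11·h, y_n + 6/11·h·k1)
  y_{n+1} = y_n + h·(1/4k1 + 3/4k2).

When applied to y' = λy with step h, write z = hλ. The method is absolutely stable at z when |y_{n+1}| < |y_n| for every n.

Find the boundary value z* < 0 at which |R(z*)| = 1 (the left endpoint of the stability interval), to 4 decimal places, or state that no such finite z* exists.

z* = -2.4444.

Test eqn y'=λy, z=hλ:
  k1=λy_n ⇒ h·k1=z·y_n;  k2=λ(1+6/11z)y_n ⇒ h·k2=z(1+6/11z)y_n
  y_{n+1}/y_n = 1 + 1/4z + 3/4z(1+6/11z) = 1 + z + 9/22z²
  Hence R(z) = 1 + z + 9/22z².

Solve |R(x)|<1 on ℝ⁻.
x=-1.35: |R|=0.3956
R=1: x+9/22x²=0 ⇒ x=−22/9=-2.4444; min R=1−1/(4·9/22)=0.3889>−1
Confirm numerically:
  x=-2.265: |R|=0.83373 <1
  x=-2.105: |R|=0.70769 <1
  x=-1.323: |R|=0.39304 <1
  x=-2.865: |R|=1.49291 >1
  x=-2.776: |R|=1.37653 >1
  x=-2.684: |R|=1.26303 >1
Interval (-2.4444, 0).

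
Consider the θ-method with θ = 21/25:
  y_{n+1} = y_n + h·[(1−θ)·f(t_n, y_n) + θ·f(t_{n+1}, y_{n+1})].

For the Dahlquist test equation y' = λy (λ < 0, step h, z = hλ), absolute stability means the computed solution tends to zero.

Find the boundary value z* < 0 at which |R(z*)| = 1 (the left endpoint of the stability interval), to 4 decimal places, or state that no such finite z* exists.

With y'=λy (z=hλ):
  y_{n+1} = y_n + z·[4/25·y_n + 21/25·y_{n+1}] ⇒ (1 − 21/25z)y_{n+1} = (1 + 4/25z)y_n
  ⇒ R(z) = (1 + 4/25z)/(1 − 21/25z).

Solve |R(x)|<1 on ℝ⁻.
x=-0.46: |R|=0.6682
x=-2: |R|=0.2537
x=-10: |R|=0.0638
x=-100: |R|=0.1765
θ=21/25≥1/2 ⇒ |1+4/25x|<|1−21/25x| ∀x<0 ⇒ unbounded interval.

interval (−∞, 0).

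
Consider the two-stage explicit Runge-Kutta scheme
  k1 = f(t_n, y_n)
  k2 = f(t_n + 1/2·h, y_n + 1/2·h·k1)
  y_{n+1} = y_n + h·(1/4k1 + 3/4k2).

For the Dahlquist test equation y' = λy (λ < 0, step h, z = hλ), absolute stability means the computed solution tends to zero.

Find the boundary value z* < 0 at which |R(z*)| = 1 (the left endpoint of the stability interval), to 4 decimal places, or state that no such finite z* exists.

left endpoint -2.6667.

On y'=λy, z=hλ:
  k1=λy_n ⇒ h·k1=z·y_n;  k2=λ(1+1/2z)y_n ⇒ h·k2=z(1+1/2z)y_n
  y_{n+1}/y_n = 1 + 1/4z + 3/4z(1+1/2z) = 1 + z + 3/8z²
  so R(z) = 1 + z + 3/8z².

Boundary: |R(x)|=1, x<0.
x=-1.62: |R|=0.3641
R=1: x+3/8x²=0 ⇒ x=−8/3=-2.6667; min R=1−1/(4·3/8)=0.3333>−1
Confirm numerically:
  x=-2.156: |R|=0.58713 <1
  x=-1.893: |R|=0.45079 <1
  x=-1.843: |R|=0.43074 <1
  x=-1.589: |R|=0.35785 <1
  x=-3.188: |R|=1.62325 >1
  x=-3.098: |R|=1.50110 >1
  x=-3.011: |R|=1.38880 >1
Stable set (-2.6667, 0).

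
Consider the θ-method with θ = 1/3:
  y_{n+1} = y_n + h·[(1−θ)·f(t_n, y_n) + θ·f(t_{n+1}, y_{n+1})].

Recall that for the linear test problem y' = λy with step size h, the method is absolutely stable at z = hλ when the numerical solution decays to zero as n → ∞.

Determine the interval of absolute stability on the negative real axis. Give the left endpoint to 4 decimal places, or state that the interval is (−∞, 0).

Set f=λy, z=hλ:
  y_{n+1} = y_n + z·[2/3·y_n + 1/3·y_{n+1}] ⇒ (1 − 1/3z)y_{n+1} = (1 + 2/3z)y_n
  R(z) = (1 + 2/3z)/(1 − 1/3z).

Find x<0 with |R(x)|<1.
x=-1.73: |R|=0.0973
R=−1: 1+2/3x = −1+1/3x ⇒ -1/3x=2 ⇒ x=2/(-1/3)=-6.0000
Confirm numerically:
  x=-4.846: |R|=0.85292 <1
  x=-3.874: |R|=0.69072 <1
  x=-3.056: |R|=0.51387 <1
  x=-6.473: |R|=1.04993 >1
  x=-6.223: |R|=1.02418 >1
Interval (-6.0000, 0).

z∈(-6.0000,0).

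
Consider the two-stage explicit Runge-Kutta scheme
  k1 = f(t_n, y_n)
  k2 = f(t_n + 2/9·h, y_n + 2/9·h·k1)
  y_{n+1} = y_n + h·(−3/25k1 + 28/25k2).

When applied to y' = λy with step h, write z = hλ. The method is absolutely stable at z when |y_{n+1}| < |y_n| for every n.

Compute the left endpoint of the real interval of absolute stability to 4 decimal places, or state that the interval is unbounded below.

left endpoint -4.0179.

With y'=λy (z=hλ):
  k1=λy_n ⇒ h·k1=z·y_n;  k2=λ(1+2/9z)y_n ⇒ h·k2=z(1+2/9z)y_n
  y_{n+1}/y_n = 1 − 3/25z + 28/25z(1+2/9z) = 1 + z + 56/225z²
  ⇒ R(z) = 1 + z + 56/225z².

Solve |R(x)|<1 on ℝ⁻.
x=-1.1: |R|=0.2012
R=1: x+56/225x²=0 ⇒ x=−225/56=-4.0179; min R=1−1/(4·56/225)=-0.0045>−1
Confirm numerically:
  x=-3.393: |R|=0.47232 <1
  x=-2.981: |R|=0.23072 <1
  x=-2.522: |R|=0.06105 <1
  x=-1.631: |R|=0.03108 <1
  x=-4.494: |R|=1.53257 >1
  x=-4.191: |R|=1.18060 >1
  x=-4.134: |R|=1.11950 >1
So |R|<1 on (-4.0179, 0).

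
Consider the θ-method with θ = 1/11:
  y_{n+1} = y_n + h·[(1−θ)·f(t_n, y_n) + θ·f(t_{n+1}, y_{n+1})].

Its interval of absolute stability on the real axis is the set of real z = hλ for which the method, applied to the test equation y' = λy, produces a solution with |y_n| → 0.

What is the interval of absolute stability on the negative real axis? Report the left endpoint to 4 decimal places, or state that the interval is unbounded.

(-2.4444, 0).

With y'=λy (z=hλ):
  y_{n+1} = y_n + z·[10/11·y_n + 1/11·y_{n+1}] ⇒ (1 − 1/11z)y_{n+1} = (1 + 10/11z)y_n
  Hence R(z) = (1 + 10/11z)/(1 − 1/11z).

Solve |R(x)|<1 on ℝ⁻.
x=-0.38: |R|=0.6327
R=−1: 1+10/11x = −1+1/11x ⇒ -9/11x=2 ⇒ x=2/(-9/11)=-2.4444
Confirm numerically:
  x=-2.146: |R|=0.79568 <1
  x=-2.081: |R|=0.74994 <1
  x=-1.133: |R|=0.02720 <1
  x=-2.964: |R|=1.33486 >1
  x=-2.899: |R|=1.29434 >1
Interval (-2.4444, 0).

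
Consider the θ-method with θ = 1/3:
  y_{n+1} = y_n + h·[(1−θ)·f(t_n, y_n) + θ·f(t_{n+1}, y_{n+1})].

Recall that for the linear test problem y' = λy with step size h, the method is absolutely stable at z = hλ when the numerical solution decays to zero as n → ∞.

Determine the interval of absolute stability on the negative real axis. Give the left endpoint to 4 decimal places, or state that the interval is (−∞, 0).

With y'=λy (z=hλ):
  y_{n+1} = y_n + z·[2/3·y_n + 1/3·y_{n+1}] ⇒ (1 − 1/3z)y_{n+1} = (1 + 2/3z)y_n
  R(z) = (1 + 2/3z)/(1 − 1/3z).

Solve |R(x)|<1 on ℝ⁻.
x=-0.74: |R|=0.4064
R=−1: 1+2/3x = −1+1/3x ⇒ -1/3x=2 ⇒ x=2/(-1/3)=-6.0000
Confirm numerically:
  x=-4.315: |R|=0.76965 <1
  x=-3.316: |R|=0.57505 <1
  x=-2.924: |R|=0.48076 <1
  x=-6.592: |R|=1.06172 >1
  x=-6.062: |R|=1.00684 >1
So |R|<1 on (-6.0000, 0).

z∈(-6.0000,0).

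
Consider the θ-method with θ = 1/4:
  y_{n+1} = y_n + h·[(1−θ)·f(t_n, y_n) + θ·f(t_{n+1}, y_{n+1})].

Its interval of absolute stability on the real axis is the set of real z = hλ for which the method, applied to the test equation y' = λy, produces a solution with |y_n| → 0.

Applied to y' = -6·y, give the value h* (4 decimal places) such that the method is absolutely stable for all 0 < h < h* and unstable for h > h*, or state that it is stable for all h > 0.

Test eqn y'=λy, z=hλ:
  y_{n+1} = y_n + z·[3/4·y_n + 1/4·y_{n+1}] ⇒ (1 − 1/4z)y_{n+1} = (1 + 3/4z)y_n
  R(z) = (1 + 3/4z)/(1 − 1/4z).

Find x<0 with |R(x)|<1.
x=-1.24: |R|=0.0534
R=−1: 1+3/4x = −1+1/4x ⇒ -1/2x=2 ⇒ x=2/(-1/2)=-4.0000
Confirm numerically:
  x=-3.920: |R|=0.97980 <1
  x=-3.582: |R|=0.88974 <1
  x=-2.161: |R|=0.40302 <1
  x=-1.807: |R|=0.24470 <1
  x=-4.395: |R|=1.09410 >1
  x=-4.170: |R|=1.04162 >1
Stable set (-4.0000, 0).

(-4.0000,0); λ=-6 ⇒ h* = (4)/6 = 0.6667.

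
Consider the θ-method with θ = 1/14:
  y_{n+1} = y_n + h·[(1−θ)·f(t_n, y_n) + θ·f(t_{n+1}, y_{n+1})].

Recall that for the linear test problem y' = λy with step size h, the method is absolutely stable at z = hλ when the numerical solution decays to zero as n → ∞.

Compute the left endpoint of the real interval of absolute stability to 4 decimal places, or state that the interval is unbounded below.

z* = -2.3333.

On y'=λy, z=hλ:
  y_{n+1} = y_n + z·[13/14·y_n + 1/14·y_{n+1}] ⇒ (1 − 1/14z)y_{n+1} = (1 + 13/14z)y_n
  ⇒ R(z) = (1 + 13/14z)/(1 − 1/14z).

Need |R(x)|<1, x<0.
x=-1.15: |R|=0.0627
R=−1: 1+13/14x = −1+1/14x ⇒ -6/7x=2 ⇒ x=2/(-6/7)=-2.3333
Confirm numerically:
  x=-1.898: |R|=0.67141 <1
  x=-1.813: |R|=0.60514 <1
  x=-1.220: |R|=0.12221 <1
  x=-1.030: |R|=0.04059 <1
  x=-2.690: |R|=1.25644 >1
  x=-2.615: |R|=1.20343 >1
  x=-2.388: |R|=1.04003 >1
Stable set (-2.3333, 0).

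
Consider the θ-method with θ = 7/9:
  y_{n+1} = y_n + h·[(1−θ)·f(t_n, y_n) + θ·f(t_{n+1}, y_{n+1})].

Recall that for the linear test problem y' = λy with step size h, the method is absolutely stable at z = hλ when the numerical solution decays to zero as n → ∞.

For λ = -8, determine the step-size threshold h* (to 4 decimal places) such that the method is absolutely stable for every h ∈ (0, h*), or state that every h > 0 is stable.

unbounded; (−∞, 0). Any h>0 works for λ=-8.

Test eqn y'=λy, z=hλ:
  y_{n+1} = y_n + z·[2/9·y_n + 7/9·y_{n+1}] ⇒ (1 − 7/9z)y_{n+1} = (1 + 2/9z)y_n
  ⇒ R(z) = (1 + 2/9z)/(1 − 7/9z).

Find x<0 with |R(x)|<1.
x=-1.37: |R|=0.3367
x=-2: |R|=0.2174
x=-10: |R|=0.1392
x=-100: |R|=0.2694
θ=7/9≥1/2 ⇒ |1+2/9x|<|1−7/9x| ∀x<0 ⇒ unbounded interval.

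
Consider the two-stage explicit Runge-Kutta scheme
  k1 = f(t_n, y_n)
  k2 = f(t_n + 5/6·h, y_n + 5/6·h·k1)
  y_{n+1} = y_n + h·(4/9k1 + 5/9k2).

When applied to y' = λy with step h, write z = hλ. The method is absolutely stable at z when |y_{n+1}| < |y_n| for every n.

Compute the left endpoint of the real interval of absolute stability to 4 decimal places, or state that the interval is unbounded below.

z* = -2.1600.

Test eqn y'=λy, z=hλ:
  k1=λy_n ⇒ h·k1=z·y_n;  k2=λ(1+5/6z)y_n ⇒ h·k2=z(1+5/6z)y_n
  y_{n+1}/y_n = 1 + 4/9z + 5/9z(1+5/6z) = 1 + z + 25/54z²
  so R(z) = 1 + z + 25/54z².

Find x<0 with |R(x)|<1.
x=-1.04: |R|=0.4607
R=1: x+25/54x²=0 ⇒ x=−54/25=-2.1600; min R=1−1/(4·25/54)=0.4600>−1
Confirm numerically:
  x=-1.442: |R|=0.52067 <1
  x=-1.352: |R|=0.49425 <1
  x=-0.973: |R|=0.46530 <1
  x=-2.587: |R|=1.51141 >1
  x=-2.306: |R|=1.15587 >1
  x=-2.300: |R|=1.14907 >1
Stable set (-2.1600, 0).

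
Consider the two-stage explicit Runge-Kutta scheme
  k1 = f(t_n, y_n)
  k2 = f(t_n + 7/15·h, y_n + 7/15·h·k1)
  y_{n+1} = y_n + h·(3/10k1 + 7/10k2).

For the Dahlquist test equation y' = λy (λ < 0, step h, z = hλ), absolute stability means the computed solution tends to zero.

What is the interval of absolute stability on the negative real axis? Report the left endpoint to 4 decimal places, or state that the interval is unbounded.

On y'=λy, z=hλ:
  k1=λy_n ⇒ h·k1=z·y_n;  k2=λ(1+7/15z)y_n ⇒ h·k2=z(1+7/15z)y_n
  y_{n+1}/y_n = 1 + 3/10z + 7/10z(1+7/15z) = 1 + z + 49/150z²
  Hence R(z) = 1 + z + 49/150z².

Boundary: |R(x)|=1, x<0.
x=-1.56: |R|=0.2350
R=1: x+49/150x²=0 ⇒ x=−150/49=-3.0612; min R=1−1/(4·49/150)=0.2347>−1
Confirm numerically:
  x=-2.990: |R|=0.93043 <1
  x=-2.126: |R|=0.35049 <1
  x=-1.914: |R|=0.28271 <1
  x=-3.468: |R|=1.46083 >1
  x=-3.456: |R|=1.44569 >1
Stable set (-3.0612, 0).

(-3.0612, 0).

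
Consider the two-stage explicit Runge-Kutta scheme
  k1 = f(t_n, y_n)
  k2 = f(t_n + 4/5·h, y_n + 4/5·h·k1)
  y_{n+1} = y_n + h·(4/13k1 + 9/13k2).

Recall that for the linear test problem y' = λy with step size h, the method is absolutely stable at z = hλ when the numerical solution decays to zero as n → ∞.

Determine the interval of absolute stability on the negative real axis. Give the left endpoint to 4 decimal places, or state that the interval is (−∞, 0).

On y'=λy, z=hλ:
  k1=λy_n ⇒ h·k1=z·y_n;  k2=λ(1+4/5z)y_n ⇒ h·k2=z(1+4/5z)y_n
  y_{n+1}/y_n = 1 + 4/13z + 9/13z(1+4/5z) = 1 + z + 36/65z²
  ⇒ R(z) = 1 + z + 36/65z².

Boundary: |R(x)|=1, x<0.
x=-0.56: |R|=0.6137
R=1: x+36/65x²=0 ⇒ x=−65/36=-1.8056; min R=1−1/(4·36/65)=0.5486>−1
Confirm numerically:
  x=-1.637: |R|=0.84718 <1
  x=-1.613: |R|=0.82798 <1
  x=-1.525: |R|=0.76304 <1
  x=-1.287: |R|=0.63037 <1
  x=-2.354: |R|=1.71504 >1
  x=-2.223: |R|=1.51396 >1
  x=-1.929: |R|=1.13188 >1
Interval (-1.8056, 0).

(-1.8056, 0).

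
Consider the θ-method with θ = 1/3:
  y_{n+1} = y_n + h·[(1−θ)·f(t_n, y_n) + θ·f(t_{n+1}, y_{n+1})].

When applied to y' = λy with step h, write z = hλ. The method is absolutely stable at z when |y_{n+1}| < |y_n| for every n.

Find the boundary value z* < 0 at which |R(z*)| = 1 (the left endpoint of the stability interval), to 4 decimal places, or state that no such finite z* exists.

z* = -6.0000.

On y'=λy, z=hλ:
  y_{n+1} = y_n + z·[2/3·y_n + 1/3·y_{n+1}] ⇒ (1 − 1/3z)y_{n+1} = (1 + 2/3z)y_n
  ⇒ R(z) = (1 + 2/3z)/(1 − 1/3z).

Boundary: |R(x)|=1, x<0.
x=-0.65: |R|=0.4658
R=−1: 1+2/3x = −1+1/3x ⇒ -1/3x=2 ⇒ x=2/(-1/3)=-6.0000
Confirm numerically:
  x=-5.726: |R|=0.96860 <1
  x=-5.196: |R|=0.90190 <1
  x=-4.236: |R|=0.75622 <1
  x=-3.732: |R|=0.66310 <1
  x=-6.599: |R|=1.06240 >1
  x=-6.530: |R|=1.05561 >1
So |R|<1 on (-6.0000, 0).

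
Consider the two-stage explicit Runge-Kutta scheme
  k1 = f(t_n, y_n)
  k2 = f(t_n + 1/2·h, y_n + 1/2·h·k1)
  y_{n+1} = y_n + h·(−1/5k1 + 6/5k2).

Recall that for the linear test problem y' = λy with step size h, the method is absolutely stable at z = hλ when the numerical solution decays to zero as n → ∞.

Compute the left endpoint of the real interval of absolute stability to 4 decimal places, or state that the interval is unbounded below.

Set f=λy, z=hλ:
  k1=λy_n ⇒ h·k1=z·y_n;  k2=λ(1+1/2z)y_n ⇒ h·k2=z(1+1/2z)y_n
  y_{n+1}/y_n = 1 − 1/5z + 6/5z(1+1/2z) = 1 + z + 3/5z²
  ⇒ R(z) = 1 + z + 3/5z².

Solve |R(x)|<1 on ℝ⁻.
x=-0.85: |R|=0.5835
R=1: x+3/5x²=0 ⇒ x=−5/3=-1.6667; min R=1−1/(4·3/5)=0.5833>−1
Confirm numerically:
  x=-1.613: |R|=0.94806 <1
  x=-1.055: |R|=0.61281 <1
  x=-0.964: |R|=0.59358 <1
  x=-0.946: |R|=0.59095 <1
  x=-2.135: |R|=1.59993 >1
  x=-2.060: |R|=1.48616 >1
  x=-1.853: |R|=1.20717 >1
Interval (-1.6667, 0).

left endpoint -1.6667.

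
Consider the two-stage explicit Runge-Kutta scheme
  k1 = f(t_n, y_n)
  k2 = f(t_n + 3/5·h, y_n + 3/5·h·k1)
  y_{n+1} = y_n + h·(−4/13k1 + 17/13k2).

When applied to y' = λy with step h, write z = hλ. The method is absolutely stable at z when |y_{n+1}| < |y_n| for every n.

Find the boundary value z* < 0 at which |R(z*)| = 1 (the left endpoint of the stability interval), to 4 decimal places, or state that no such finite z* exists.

left endpoint -1.2745.

Set f=λy, z=hλ:
  k1=λy_n ⇒ h·k1=z·y_n;  k2=λ(1+3/5z)y_n ⇒ h·k2=z(1+3/5z)y_n
  y_{n+1}/y_n = 1 − 4/13z + 17/13z(1+3/5z) = 1 + z + 51/65z²
  Hence R(z) = 1 + z + 51/65z².

Solve |R(x)|<1 on ℝ⁻.
x=-1.68: |R|=1.5345
R=1: x+51/65x²=0 ⇒ x=−65/51=-1.2745; min R=1−1/(4·51/65)=0.6814>−1
Confirm numerically:
  x=-1.144: |R|=0.88285 <1
  x=-1.069: |R|=0.82763 <1
  x=-0.712: |R|=0.68576 <1
  x=-1.824: |R|=1.78640 >1
  x=-1.405: |R|=1.14385 >1
  x=-1.329: |R|=1.05682 >1
So |R|<1 on (-1.2745, 0).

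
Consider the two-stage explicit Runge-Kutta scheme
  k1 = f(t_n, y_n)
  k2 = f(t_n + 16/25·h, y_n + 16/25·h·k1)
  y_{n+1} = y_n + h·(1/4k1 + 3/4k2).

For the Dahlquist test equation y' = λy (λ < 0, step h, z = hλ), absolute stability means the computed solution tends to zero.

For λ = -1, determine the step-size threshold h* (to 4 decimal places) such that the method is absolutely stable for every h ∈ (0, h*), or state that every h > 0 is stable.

(-2.0833,0); λ=-1 ⇒ h* = (25/12)/1 = 2.0833.

Test eqn y'=λy, z=hλ:
  k1=λy_n ⇒ h·k1=z·y_n;  k2=λ(1+16/25z)y_n ⇒ h·k2=z(1+16/25z)y_n
  y_{n+1}/y_n = 1 + 1/4z + 3/4z(1+16/25z) = 1 + z + 12/25z²
  ⇒ R(z) = 1 + z + 12/25z².

Find x<0 with |R(x)|<1.
x=-1.09: |R|=0.4803
R=1: x+12/25x²=0 ⇒ x=−25/12=-2.0833; min R=1−1/(4·12/25)=0.4792>−1
Confirm numerically:
  x=-1.973: |R|=0.89551 <1
  x=-1.714: |R|=0.69614 <1
  x=-1.491: |R|=0.57608 <1
  x=-2.405: |R|=1.37133 >1
  x=-2.321: |R|=1.26478 >1
  x=-2.108: |R|=1.02496 >1
So |R|<1 on (-2.0833, 0).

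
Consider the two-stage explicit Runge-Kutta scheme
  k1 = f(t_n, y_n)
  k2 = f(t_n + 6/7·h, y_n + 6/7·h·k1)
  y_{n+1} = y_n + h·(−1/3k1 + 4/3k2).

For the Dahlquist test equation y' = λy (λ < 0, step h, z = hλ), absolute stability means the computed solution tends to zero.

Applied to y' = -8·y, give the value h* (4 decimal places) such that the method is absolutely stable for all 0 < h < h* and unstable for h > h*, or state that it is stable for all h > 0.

Set f=λy, z=hλ:
  k1=λy_n ⇒ h·k1=z·y_n;  k2=λ(1+6/7z)y_n ⇒ h·k2=z(1+6/7z)y_n
  y_{n+1}/y_n = 1 − 1/3z + 4/3z(1+6/7z) = 1 + z + 8/7z²
  R(z) = 1 + z + 8/7z².

Boundary: |R(x)|=1, x<0.
x=-0.59: |R|=0.8078
R=1: x+8/7x²=0 ⇒ x=−7/8=-0.8750; min R=1−1/(4·8/7)=0.7812>−1
Confirm numerically:
  x=-0.637: |R|=0.82674 <1
  x=-0.417: |R|=0.78173 <1
  x=-0.399: |R|=0.78294 <1
  x=-1.449: |R|=1.95054 >1
  x=-1.433: |R|=1.91384 >1
  x=-0.970: |R|=1.10531 >1
So |R|<1 on (-0.8750, 0).

(-0.8750,0); λ=-8 ⇒ h* = (7/8)/8 = 0.1094.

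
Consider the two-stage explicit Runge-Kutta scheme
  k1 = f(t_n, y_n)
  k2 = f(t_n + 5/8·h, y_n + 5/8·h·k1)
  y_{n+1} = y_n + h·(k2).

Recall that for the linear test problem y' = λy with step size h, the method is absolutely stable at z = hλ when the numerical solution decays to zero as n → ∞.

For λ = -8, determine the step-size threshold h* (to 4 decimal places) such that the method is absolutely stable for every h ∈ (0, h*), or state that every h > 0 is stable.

(-1.6000,0); λ=-8 ⇒ h* = (8/5)/8 = 0.2000.

On y'=λy, z=hλ:
  k1=λy_n ⇒ h·k1=z·y_n;  k2=λ(1+5/8z)y_n ⇒ h·k2=z(1+5/8z)y_n
  y_{n+1}/y_n = 1 + z(1+5/8z) = 1 + z + 5/8z²
  ⇒ R(z) = 1 + z + 5/8z².

Find x<0 with |R(x)|<1.
x=-0.84: |R|=0.6010
R=1: x+5/8x²=0 ⇒ x=−8/5=-1.6000; min R=1−1/(4·5/8)=0.6000>−1
Confirm numerically:
  x=-1.224: |R|=0.71236 <1
  x=-1.223: |R|=0.71183 <1
  x=-0.712: |R|=0.60484 <1
  x=-2.091: |R|=1.64168 >1
  x=-1.991: |R|=1.48655 >1
  x=-1.919: |R|=1.38260 >1
Interval (-1.6000, 0).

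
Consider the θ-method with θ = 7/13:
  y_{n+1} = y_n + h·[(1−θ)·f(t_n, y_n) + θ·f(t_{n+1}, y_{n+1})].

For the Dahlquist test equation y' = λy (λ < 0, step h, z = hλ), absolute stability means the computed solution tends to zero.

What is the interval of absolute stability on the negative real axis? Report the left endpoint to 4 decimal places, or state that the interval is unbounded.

interval (−∞, 0).

Test eqn y'=λy, z=hλ:
  y_{n+1} = y_n + z·[6/13·y_n + 7/13·y_{n+1}] ⇒ (1 − 7/13z)y_{n+1} = (1 + 6/13z)y_n
  Hence R(z) = (1 + 6/13z)/(1 − 7/13z).

Solve |R(x)|<1 on ℝ⁻.
x=-1.67: |R|=0.1207
x=-2: |R|=0.0370
x=-10: |R|=0.5663
x=-100: |R|=0.8233
θ=7/13≥1/2 ⇒ |1+6/13x|<|1−7/13x| ∀x<0 ⇒ stable on all of ℝ⁻.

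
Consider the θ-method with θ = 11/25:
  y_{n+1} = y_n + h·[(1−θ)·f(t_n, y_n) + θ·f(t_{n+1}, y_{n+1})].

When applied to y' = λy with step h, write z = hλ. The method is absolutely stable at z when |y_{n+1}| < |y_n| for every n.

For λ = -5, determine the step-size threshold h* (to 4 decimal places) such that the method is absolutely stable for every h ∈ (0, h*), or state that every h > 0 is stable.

With y'=λy (z=hλ):
  y_{n+1} = y_n + z·[14/25·y_n + 11/25·y_{n+1}] ⇒ (1 − 11/25z)y_{n+1} = (1 + 14/25z)y_n
  Hence R(z) = (1 + 14/25z)/(1 − 11/25z).

Boundary: |R(x)|=1, x<0.
x=-1.67: |R|=0.0374
R=−1: 1+14/25x = −1+11/25x ⇒ -3/25x=2 ⇒ x=2/(-3/25)=-16.6667
Confirm numerically:
  x=-13.055: |R|=0.93574 <1
  x=-12.103: |R|=0.91342 <1
  x=-7.305: |R|=0.73343 <1
  x=-6.818: |R|=0.70453 <1
  x=-17.002: |R|=1.00474 >1
  x=-16.973: |R|=1.00434 >1
  x=-16.765: |R|=1.00141 >1
Interval (-16.6667, 0).

(-16.6667,0); λ=-5 ⇒ h* = (50/3)/5 = 3.3333.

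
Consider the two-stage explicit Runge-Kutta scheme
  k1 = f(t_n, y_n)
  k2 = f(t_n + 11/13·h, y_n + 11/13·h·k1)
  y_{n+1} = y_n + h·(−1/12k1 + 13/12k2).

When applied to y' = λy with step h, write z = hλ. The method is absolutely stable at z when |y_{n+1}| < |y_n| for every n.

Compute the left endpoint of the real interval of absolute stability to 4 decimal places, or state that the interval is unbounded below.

Test eqn y'=λy, z=hλ:
  k1=λy_n ⇒ h·k1=z·y_n;  k2=λ(1+11/13z)y_n ⇒ h·k2=z(1+11/13z)y_n
  y_{n+1}/y_n = 1 − 1/12z + 13/12z(1+11/13z) = 1 + z + 11/12z²
  R(z) = 1 + z + 11/12z².

Boundary: |R(x)|=1, x<0.
x=-0.57: |R|=0.7278
R=1: x+11/12x²=0 ⇒ x=−12/11=-1.0909; min R=1−1/(4·11/12)=0.7273>−1
Confirm numerically:
  x=-0.788: |R|=0.78120 <1
  x=-0.688: |R|=0.74590 <1
  x=-0.568: |R|=0.72774 <1
  x=-0.527: |R|=0.72758 <1
  x=-1.554: |R|=1.65967 >1
  x=-1.367: |R|=1.34596 >1
  x=-1.230: |R|=1.15682 >1
Stable set (-1.0909, 0).

left endpoint -1.0909.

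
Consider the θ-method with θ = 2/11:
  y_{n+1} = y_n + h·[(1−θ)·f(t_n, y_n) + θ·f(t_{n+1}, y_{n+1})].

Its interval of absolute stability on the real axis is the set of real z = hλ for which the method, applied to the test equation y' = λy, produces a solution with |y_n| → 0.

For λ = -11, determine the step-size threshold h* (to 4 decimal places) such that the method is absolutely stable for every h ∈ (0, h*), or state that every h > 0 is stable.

(-3.1429,0); λ=-11 ⇒ h* = (22/7)/11 = 0.2857.

With y'=λy (z=hλ):
  y_{n+1} = y_n + z·[9/11·y_n + 2/11·y_{n+1}] ⇒ (1 − 2/11z)y_{n+1} = (1 + 9/11z)y_n
  Hence R(z) = (1 + 9/11z)/(1 − 2/11z).

Find x<0 with |R(x)|<1.
x=-1.79: |R|=0.3505
R=−1: 1+9/11x = −1+2/11x ⇒ -7/11x=2 ⇒ x=2/(-7/11)=-3.1429
Confirm numerically:
  x=-2.904: |R|=0.90052 <1
  x=-2.723: |R|=0.82129 <1
  x=-2.272: |R|=0.60782 <1
  x=-3.505: |R|=1.14076 >1
  x=-3.289: |R|=1.05820 >1
Stable set (-3.1429, 0).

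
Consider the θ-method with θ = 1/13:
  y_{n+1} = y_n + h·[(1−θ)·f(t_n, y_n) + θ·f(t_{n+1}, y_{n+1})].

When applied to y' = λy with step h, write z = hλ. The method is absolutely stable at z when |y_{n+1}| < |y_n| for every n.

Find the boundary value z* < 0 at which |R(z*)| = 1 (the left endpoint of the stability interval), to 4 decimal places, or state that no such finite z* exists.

Test eqn y'=λy, z=hλ:
  y_{n+1} = y_n + z·[12/13·y_n + 1/13·y_{n+1}] ⇒ (1 − 1/13z)y_{n+1} = (1 + 12/13z)y_n
  Hence R(z) = (1 + 12/13z)/(1 − 1/13z).

Boundary: |R(x)|=1, x<0.
x=-1.74: |R|=0.5346
R=−1: 1+12/13x = −1+1/13x ⇒ -11/13x=2 ⇒ x=2/(-11/13)=-2.3636
Confirm numerically:
  x=-1.662: |R|=0.47361 <1
  x=-1.557: |R|=0.39047 <1
  x=-1.410: |R|=0.27203 <1
  x=-1.403: |R|=0.26633 <1
  x=-2.930: |R|=1.39109 >1
  x=-2.790: |R|=1.29702 >1
  x=-2.575: |R|=1.14928 >1
Stable set (-2.3636, 0).

left endpoint -2.3636.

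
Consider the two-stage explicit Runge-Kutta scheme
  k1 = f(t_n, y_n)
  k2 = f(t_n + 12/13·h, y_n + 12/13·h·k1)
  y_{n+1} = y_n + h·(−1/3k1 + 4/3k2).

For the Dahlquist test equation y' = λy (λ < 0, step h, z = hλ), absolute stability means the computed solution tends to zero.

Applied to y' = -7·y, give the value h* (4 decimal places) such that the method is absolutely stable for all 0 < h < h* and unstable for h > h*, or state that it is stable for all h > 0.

(-0.8125,0); λ=-7 ⇒ h* = (13/16)/7 = 0.1161.

On y'=λy, z=hλ:
  k1=λy_n ⇒ h·k1=z·y_n;  k2=λ(1+12/13z)y_n ⇒ h·k2=z(1+12/13z)y_n
  y_{n+1}/y_n = 1 − 1/3z + 4/3z(1+12/13z) = 1 + z + 16/13z²
  ⇒ R(z) = 1 + z + 16/13z².

Find x<0 with |R(x)|<1.
x=-0.42: |R|=0.7971
R=1: x+16/13x²=0 ⇒ x=−13/16=-0.8125; min R=1−1/(4·16/13)=0.7969>−1
Confirm numerically:
  x=-0.760: |R|=0.95089 <1
  x=-0.753: |R|=0.94486 <1
  x=-0.477: |R|=0.80304 <1
  x=-1.207: |R|=1.58604 >1
  x=-1.101: |R|=1.39094 >1
Interval (-0.8125, 0).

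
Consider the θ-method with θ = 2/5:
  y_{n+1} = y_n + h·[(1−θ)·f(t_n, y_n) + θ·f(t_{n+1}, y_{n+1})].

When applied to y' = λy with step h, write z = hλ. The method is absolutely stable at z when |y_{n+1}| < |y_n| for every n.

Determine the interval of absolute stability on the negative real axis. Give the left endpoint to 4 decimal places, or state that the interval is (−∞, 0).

Set f=λy, z=hλ:
  y_{n+1} = y_n + z·[3/5·y_n + 2/5·y_{n+1}] ⇒ (1 − 2/5z)y_{n+1} = (1 + 3/5z)y_n
  so R(z) = (1 + 3/5z)/(1 − 2/5z).

Boundary: |R(x)|=1, x<0.
x=-1.39: |R|=0.1067
R=−1: 1+3/5x = −1+2/5x ⇒ -1/5x=2 ⇒ x=2/(-1/5)=-10.0000
Confirm numerically:
  x=-9.675: |R|=0.98665 <1
  x=-9.149: |R|=0.96347 <1
  x=-8.526: |R|=0.93316 <1
  x=-6.158: |R|=0.77812 <1
  x=-10.546: |R|=1.02093 >1
  x=-10.411: |R|=1.01592 >1
So |R|<1 on (-10.0000, 0).

z∈(-10.0000,0).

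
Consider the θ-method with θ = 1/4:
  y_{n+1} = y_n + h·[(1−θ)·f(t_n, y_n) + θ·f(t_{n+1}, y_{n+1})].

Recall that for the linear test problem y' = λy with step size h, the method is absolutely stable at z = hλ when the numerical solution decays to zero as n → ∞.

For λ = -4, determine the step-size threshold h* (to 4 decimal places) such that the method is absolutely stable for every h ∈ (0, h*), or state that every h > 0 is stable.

On y'=λy, z=hλ:
  y_{n+1} = y_n + z·[3/4·y_n + 1/4·y_{n+1}] ⇒ (1 − 1/4z)y_{n+1} = (1 + 3/4z)y_n
  so R(z) = (1 + 3/4z)/(1 − 1/4z).

Find x<0 with |R(x)|<1.
x=-0.83: |R|=0.3126
R=−1: 1+3/4x = −1+1/4x ⇒ -1/2x=2 ⇒ x=2/(-1/2)=-4.0000
Confirm numerically:
  x=-3.858: |R|=0.96386 <1
  x=-3.757: |R|=0.93735 <1
  x=-2.896: |R|=0.67981 <1
  x=-2.405: |R|=0.50195 <1
  x=-4.550: |R|=1.12865 >1
  x=-4.259: |R|=1.06272 >1
  x=-4.235: |R|=1.05707 >1
Stable set (-4.0000, 0).

(-4.0000,0); λ=-4 ⇒ h* = (4)/4 = 1.0000.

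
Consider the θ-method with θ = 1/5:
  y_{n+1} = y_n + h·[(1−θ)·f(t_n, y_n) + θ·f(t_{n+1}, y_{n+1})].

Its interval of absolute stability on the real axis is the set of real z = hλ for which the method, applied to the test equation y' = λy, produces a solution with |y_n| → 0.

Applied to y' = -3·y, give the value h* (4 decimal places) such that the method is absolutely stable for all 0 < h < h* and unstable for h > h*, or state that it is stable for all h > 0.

With y'=λy (z=hλ):
  y_{n+1} = y_n + z·[4/5·y_n + 1/5·y_{n+1}] ⇒ (1 − 1/5z)y_{n+1} = (1 + 4/5z)y_n
  ⇒ R(z) = (1 + 4/5z)/(1 − 1/5z).

Find x<0 with |R(x)|<1.
x=-1.19: |R|=0.0388
R=−1: 1+4/5x = −1+1/5x ⇒ -3/5x=2 ⇒ x=2/(-3/5)=-3.3333
Confirm numerically:
  x=-2.930: |R|=0.84741 <1
  x=-2.372: |R|=0.60879 <1
  x=-2.188: |R|=0.52198 <1
  x=-1.659: |R|=0.24568 <1
  x=-3.706: |R|=1.12842 >1
  x=-3.416: |R|=1.02947 >1
So |R|<1 on (-3.3333, 0).

(-3.3333,0); λ=-3 ⇒ h* = (10/3)/3 = 1.1111.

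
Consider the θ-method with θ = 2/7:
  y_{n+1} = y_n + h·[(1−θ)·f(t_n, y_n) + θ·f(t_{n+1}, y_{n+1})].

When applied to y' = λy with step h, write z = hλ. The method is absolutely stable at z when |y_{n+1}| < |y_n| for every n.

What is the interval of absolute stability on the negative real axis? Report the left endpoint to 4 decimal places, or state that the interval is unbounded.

On y'=λy, z=hλ:
  y_{n+1} = y_n + z·[5/7·y_n + 2/7·y_{n+1}] ⇒ (1 − 2/7z)y_{n+1} = (1 + 5/7z)y_n
  ⇒ R(z) = (1 + 5/7z)/(1 − 2/7z).

Boundary: |R(x)|=1, x<0.
x=-0.68: |R|=0.4306
R=−1: 1+5/7x = −1+2/7x ⇒ -3/7x=2 ⇒ x=2/(-3/7)=-4.6667
Confirm numerically:
  x=-3.493: |R|=0.74825 <1
  x=-2.206: |R|=0.35314 <1
  x=-1.940: |R|=0.24816 <1
  x=-5.238: |R|=1.09808 >1
  x=-5.040: |R|=1.06557 >1
  x=-4.896: |R|=1.04097 >1
Stable set (-4.6667, 0).

z∈(-4.6667,0).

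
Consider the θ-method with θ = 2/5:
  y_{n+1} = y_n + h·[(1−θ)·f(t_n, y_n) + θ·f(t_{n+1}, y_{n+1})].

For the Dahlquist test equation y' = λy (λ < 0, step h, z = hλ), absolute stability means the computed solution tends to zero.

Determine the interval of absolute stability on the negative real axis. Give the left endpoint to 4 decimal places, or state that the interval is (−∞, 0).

Test eqn y'=λy, z=hλ:
  y_{n+1} = y_n + z·[3/5·y_n + 2/5·y_{n+1}] ⇒ (1 − 2/5z)y_{n+1} = (1 + 3/5z)y_n
  so R(z) = (1 + 3/5z)/(1 − 2/5z).

Boundary: |R(x)|=1, x<0.
x=-0.5: |R|=0.5833
R=−1: 1+3/5x = −1+2/5x ⇒ -1/5x=2 ⇒ x=2/(-1/5)=-10.0000
Confirm numerically:
  x=-6.793: |R|=0.82745 <1
  x=-6.589: |R|=0.81236 <1
  x=-6.585: |R|=0.81205 <1
  x=-4.702: |R|=0.63219 <1
  x=-10.375: |R|=1.01456 >1
  x=-10.191: |R|=1.00753 >1
  x=-10.065: |R|=1.00259 >1
Interval (-10.0000, 0).

z∈(-10.0000,0).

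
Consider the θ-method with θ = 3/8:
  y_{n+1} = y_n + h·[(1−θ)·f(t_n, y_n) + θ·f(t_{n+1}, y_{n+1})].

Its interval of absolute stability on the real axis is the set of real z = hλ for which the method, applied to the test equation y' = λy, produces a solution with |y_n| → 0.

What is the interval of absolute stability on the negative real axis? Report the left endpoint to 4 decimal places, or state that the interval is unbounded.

z∈(-8.0000,0).

Test eqn y'=λy, z=hλ:
  y_{n+1} = y_n + z·[5/8·y_n + 3/8·y_{n+1}] ⇒ (1 − 3/8z)y_{n+1} = (1 + 5/8z)y_n
  R(z) = (1 + 5/8z)/(1 − 3/8z).

Find x<0 with |R(x)|<1.
x=-1.13: |R|=0.2063
R=−1: 1+5/8x = −1+3/8x ⇒ -1/4x=2 ⇒ x=2/(-1/4)=-8.0000
Confirm numerically:
  x=-7.178: |R|=0.94434 <1
  x=-6.834: |R|=0.91818 <1
  x=-5.838: |R|=0.83052 <1
  x=-8.397: |R|=1.02392 >1
  x=-8.327: |R|=1.01983 >1
Interval (-8.0000, 0).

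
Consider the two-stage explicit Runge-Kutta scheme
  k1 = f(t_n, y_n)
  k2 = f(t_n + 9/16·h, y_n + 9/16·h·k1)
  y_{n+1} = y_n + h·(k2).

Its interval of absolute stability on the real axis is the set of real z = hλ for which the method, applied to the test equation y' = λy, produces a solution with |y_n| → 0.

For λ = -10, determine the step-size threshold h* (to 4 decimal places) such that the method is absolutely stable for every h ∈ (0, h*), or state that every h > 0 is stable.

On y'=λy, z=hλ:
  k1=λy_n ⇒ h·k1=z·y_n;  k2=λ(1+9/16z)y_n ⇒ h·k2=z(1+9/16z)y_n
  y_{n+1}/y_n = 1 + z(1+9/16z) = 1 + z + 9/16z²
  so R(z) = 1 + z + 9/16z².

Boundary: |R(x)|=1, x<0.
x=-0.43: |R|=0.6740
R=1: x+9/16x²=0 ⇒ x=−16/9=-1.7778; min R=1−1/(4·9/16)=0.5556>−1
Confirm numerically:
  x=-1.674: |R|=0.90228 <1
  x=-0.990: |R|=0.56131 <1
  x=-0.972: |R|=0.55944 <1
  x=-0.837: |R|=0.55707 <1
  x=-2.344: |R|=1.74656 >1
  x=-2.060: |R|=1.32702 >1
  x=-2.023: |R|=1.27905 >1
So |R|<1 on (-1.7778, 0).

(-1.7778,0); λ=-10 ⇒ h* = (16/9)/10 = 0.1778.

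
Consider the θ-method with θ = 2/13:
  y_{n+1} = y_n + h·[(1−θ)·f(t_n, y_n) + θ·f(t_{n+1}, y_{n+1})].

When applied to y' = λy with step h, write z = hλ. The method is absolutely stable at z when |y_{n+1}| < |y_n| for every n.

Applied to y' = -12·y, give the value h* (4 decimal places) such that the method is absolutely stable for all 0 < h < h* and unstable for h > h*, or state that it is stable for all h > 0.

On y'=λy, z=hλ:
  y_{n+1} = y_n + z·[11/13·y_n + 2/13·y_{n+1}] ⇒ (1 − 2/13z)y_{n+1} = (1 + 11/13z)y_n
  ⇒ R(z) = (1 + 11/13z)/(1 − 2/13z).

Boundary: |R(x)|=1, x<0.
x=-0.82: |R|=0.2719
R=−1: 1+11/13x = −1+2/13x ⇒ -9/13x=2 ⇒ x=2/(-9/13)=-2.8889
Confirm numerically:
  x=-1.843: |R|=0.43587 <1
  x=-1.364: |R|=0.12742 <1
  x=-1.186: |R|=0.00299 <1
  x=-3.329: |R|=1.20150 >1
  x=-2.944: |R|=1.02626 >1
  x=-2.932: |R|=1.02057 >1
Interval (-2.8889, 0).

(-2.8889,0); λ=-12 ⇒ h* = (26/9)/12 = 0.2407.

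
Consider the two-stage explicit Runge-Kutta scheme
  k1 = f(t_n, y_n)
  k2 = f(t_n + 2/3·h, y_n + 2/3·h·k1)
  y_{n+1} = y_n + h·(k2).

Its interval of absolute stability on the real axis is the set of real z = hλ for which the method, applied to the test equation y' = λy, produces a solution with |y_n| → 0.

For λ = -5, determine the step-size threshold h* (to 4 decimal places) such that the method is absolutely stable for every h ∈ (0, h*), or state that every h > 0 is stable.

Test eqn y'=λy, z=hλ:
  k1=λy_n ⇒ h·k1=z·y_n;  k2=λ(1+2/3z)y_n ⇒ h·k2=z(1+2/3z)y_n
  y_{n+1}/y_n = 1 + z(1+2/3z) = 1 + z + 2/3z²
  R(z) = 1 + z + 2/3z².

Find x<0 with |R(x)|<1.
x=-0.47: |R|=0.6773
R=1: x+2/3x²=0 ⇒ x=−3/2=-1.5000; min R=1−1/(4·2/3)=0.6250>−1
Confirm numerically:
  x=-1.383: |R|=0.89213 <1
  x=-0.916: |R|=0.64337 <1
  x=-0.806: |R|=0.62709 <1
  x=-2.083: |R|=1.80959 >1
  x=-1.992: |R|=1.65338 >1
  x=-1.935: |R|=1.56115 >1
Interval (-1.5000, 0).

(-1.5000,0); λ=-5 ⇒ h* = (3/2)/5 = 0.3000.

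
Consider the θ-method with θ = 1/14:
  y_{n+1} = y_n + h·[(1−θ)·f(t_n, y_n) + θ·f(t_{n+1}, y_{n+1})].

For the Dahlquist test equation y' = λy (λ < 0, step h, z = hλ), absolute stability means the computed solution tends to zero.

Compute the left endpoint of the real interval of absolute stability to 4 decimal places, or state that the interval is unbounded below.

On y'=λy, z=hλ:
  y_{n+1} = y_n + z·[13/14·y_n + 1/14·y_{n+1}] ⇒ (1 − 1/14z)y_{n+1} = (1 + 13/14z)y_n
  R(z) = (1 + 13/14z)/(1 − 1/14z).

Boundary: |R(x)|=1, x<0.
x=-0.42: |R|=0.5922
R=−1: 1+13/14x = −1+1/14x ⇒ -6/7x=2 ⇒ x=2/(-6/7)=-2.3333
Confirm numerically:
  x=-2.112: |R|=0.83515 <1
  x=-1.477: |R|=0.33605 <1
  x=-1.344: |R|=0.22628 <1
  x=-1.023: |R|=0.04666 <1
  x=-2.796: |R|=1.33055 >1
  x=-2.718: |R|=1.27611 >1
  x=-2.423: |R|=1.06552 >1
Stable set (-2.3333, 0).

left endpoint -2.3333.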